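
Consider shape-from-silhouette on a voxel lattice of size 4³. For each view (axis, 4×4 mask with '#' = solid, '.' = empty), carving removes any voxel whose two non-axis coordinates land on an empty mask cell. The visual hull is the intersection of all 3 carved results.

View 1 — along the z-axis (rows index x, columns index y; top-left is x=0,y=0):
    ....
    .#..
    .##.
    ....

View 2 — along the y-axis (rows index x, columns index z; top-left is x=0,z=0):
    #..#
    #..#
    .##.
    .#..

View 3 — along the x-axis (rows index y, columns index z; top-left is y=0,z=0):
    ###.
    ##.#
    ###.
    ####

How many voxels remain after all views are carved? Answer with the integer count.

start: 4×4×4 = 64 voxels
V1 z: intersect with XY mask (3 set) -- 12 left
V2 y: intersect with XZ mask (7 set) -- 6 left
V3 x: intersect with YZ mask (13 set) -- 5 left

remaining voxels: 5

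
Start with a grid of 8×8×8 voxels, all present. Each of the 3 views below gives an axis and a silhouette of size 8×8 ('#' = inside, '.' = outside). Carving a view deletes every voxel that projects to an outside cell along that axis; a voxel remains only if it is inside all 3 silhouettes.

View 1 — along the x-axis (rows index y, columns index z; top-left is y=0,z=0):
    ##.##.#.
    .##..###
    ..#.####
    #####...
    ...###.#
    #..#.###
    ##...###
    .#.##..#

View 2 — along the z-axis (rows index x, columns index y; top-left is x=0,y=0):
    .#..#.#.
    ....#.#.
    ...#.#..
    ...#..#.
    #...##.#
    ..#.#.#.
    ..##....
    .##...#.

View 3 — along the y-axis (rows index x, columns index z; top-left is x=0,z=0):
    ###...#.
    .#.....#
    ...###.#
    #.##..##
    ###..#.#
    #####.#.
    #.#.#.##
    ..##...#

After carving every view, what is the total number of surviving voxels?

49 voxels

initial block: 8^3 = 512
V1 x: intersect with YZ mask (38 set) -- 304 left
V2 z: intersect with XY mask (21 set) -- 100 left
V3 y: intersect with XZ mask (34 set) -- 49 left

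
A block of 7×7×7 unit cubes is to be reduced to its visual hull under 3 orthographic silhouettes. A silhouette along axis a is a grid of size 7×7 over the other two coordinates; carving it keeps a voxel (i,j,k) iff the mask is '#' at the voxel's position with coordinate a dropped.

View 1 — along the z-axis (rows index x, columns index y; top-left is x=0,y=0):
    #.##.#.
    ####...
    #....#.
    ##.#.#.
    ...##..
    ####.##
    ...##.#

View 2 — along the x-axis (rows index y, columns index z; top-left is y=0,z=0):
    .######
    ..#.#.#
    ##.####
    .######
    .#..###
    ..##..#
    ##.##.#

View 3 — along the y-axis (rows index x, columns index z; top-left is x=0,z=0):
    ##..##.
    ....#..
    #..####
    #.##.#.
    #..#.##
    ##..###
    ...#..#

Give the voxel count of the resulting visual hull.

remaining voxels: 59

initial block: 7^3 = 343
[1] z-view keeps 25 columns → grid now 175
[2] x-view keeps 33 columns → grid now 123
[3] y-view keeps 25 columns → grid now 59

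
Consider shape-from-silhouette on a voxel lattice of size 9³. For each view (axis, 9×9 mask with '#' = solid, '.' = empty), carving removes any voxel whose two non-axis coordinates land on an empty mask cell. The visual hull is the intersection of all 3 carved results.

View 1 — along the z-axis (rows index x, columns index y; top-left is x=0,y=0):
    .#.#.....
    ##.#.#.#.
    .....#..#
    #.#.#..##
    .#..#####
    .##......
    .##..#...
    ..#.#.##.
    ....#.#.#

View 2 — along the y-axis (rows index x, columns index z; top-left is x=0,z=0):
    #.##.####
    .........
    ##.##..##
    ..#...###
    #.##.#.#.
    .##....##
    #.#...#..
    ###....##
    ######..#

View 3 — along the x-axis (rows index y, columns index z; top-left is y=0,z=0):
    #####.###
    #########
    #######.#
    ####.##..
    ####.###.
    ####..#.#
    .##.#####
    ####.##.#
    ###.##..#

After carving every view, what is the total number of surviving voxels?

before carving: 729 voxels (9×9×9)
  1. axis=2 (XY plane), |mask|=32  ⇒  voxels=288
  2. axis=1 (XZ plane), |mask|=41  ⇒  voxels=134
  3. axis=0 (YZ plane), |mask|=64  ⇒  voxels=106

106 voxels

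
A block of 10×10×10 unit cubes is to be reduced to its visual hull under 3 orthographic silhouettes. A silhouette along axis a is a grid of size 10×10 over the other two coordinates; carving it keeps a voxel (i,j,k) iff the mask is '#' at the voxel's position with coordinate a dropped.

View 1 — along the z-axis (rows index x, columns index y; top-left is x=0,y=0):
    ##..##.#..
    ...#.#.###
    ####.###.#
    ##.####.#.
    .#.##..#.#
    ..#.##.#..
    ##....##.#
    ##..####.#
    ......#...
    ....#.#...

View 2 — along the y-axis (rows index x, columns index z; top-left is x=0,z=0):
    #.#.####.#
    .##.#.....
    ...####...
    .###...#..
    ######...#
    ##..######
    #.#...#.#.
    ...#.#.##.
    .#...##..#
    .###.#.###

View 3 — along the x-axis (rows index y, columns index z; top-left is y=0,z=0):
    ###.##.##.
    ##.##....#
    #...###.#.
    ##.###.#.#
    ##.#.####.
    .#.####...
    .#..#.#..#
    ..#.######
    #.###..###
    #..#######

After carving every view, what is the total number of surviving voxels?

153 voxels

start: 10×10×10 = 1000 voxels
carve view 1 (along z, XY-mask fill 49/100): 490 voxels remain
carve view 2 (along y, XZ-mask fill 52/100): 243 voxels remain
carve view 3 (along x, YZ-mask fill 62/100): 153 voxels remain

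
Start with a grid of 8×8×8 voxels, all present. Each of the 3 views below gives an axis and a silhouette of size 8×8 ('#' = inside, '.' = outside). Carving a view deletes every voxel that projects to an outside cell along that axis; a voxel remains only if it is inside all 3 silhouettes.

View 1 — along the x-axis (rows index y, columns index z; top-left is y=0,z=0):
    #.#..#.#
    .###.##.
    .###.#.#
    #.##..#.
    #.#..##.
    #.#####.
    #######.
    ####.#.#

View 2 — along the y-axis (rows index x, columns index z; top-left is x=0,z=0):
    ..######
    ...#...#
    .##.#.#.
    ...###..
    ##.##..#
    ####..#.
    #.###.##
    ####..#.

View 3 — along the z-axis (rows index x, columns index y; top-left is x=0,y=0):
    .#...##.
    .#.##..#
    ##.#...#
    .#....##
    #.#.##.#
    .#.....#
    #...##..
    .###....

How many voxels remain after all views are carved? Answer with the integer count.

full grid |V| = 512
after view 1 [x-axis, 41 of 64 cells solid] → remaining = 328
after view 2 [y-axis, 36 of 64 cells solid] → remaining = 183
after view 3 [z-axis, 27 of 64 cells solid] → remaining = 76

remaining voxels: 76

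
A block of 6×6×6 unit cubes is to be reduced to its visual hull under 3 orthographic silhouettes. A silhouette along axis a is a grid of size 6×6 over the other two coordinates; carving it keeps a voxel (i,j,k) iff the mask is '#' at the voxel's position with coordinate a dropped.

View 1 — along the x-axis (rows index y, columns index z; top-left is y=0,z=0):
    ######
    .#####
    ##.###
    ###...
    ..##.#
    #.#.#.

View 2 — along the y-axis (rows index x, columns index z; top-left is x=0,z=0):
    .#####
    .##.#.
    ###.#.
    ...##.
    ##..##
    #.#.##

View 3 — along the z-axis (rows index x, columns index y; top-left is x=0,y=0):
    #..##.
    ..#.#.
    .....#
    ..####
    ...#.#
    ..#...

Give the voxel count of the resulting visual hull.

start: 6×6×6 = 216 voxels
carve view 1 (along x, YZ-mask fill 25/36): 150 voxels remain
carve view 2 (along y, XZ-mask fill 22/36): 92 voxels remain
carve view 3 (along z, XY-mask fill 13/36): 27 voxels remain

remaining voxels: 27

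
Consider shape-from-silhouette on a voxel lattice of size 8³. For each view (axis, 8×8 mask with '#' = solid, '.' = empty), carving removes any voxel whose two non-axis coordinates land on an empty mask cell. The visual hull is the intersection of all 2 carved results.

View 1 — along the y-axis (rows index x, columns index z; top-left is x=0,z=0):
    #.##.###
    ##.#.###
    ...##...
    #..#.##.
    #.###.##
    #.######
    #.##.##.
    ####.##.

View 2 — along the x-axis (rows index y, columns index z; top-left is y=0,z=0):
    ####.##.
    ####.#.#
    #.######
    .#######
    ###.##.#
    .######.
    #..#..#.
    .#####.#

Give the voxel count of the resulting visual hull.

start: 8×8×8 = 512 voxels
step 1: project along y, AND mask (42/64) → |grid| = 336
step 2: project along x, AND mask (47/64) → |grid| = 250

remaining voxels: 250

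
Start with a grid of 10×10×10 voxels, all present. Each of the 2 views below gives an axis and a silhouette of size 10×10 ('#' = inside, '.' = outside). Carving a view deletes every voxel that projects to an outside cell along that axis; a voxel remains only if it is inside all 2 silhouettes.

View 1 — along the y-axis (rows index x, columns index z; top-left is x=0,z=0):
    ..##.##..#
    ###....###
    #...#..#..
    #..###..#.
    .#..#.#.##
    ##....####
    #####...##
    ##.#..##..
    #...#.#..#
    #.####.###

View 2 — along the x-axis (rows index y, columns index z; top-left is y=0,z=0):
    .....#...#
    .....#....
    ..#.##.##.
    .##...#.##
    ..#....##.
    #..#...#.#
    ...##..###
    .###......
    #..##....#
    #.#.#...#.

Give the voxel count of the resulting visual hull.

197 voxels

before carving: 1000 voxels (10×10×10)
step 1: project along y, AND mask (54/100) → |grid| = 540
step 2: project along x, AND mask (36/100) → |grid| = 197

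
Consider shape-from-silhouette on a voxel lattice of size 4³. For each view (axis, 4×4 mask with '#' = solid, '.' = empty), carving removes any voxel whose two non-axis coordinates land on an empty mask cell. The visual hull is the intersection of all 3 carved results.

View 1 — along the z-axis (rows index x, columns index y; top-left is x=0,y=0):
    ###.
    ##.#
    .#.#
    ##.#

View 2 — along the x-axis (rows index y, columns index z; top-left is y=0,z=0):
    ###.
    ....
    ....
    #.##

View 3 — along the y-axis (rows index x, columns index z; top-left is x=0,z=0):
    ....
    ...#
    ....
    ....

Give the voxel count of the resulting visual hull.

voxel count = 1

initial block: 4^3 = 64
V1 z: intersect with XY mask (11 set) -- 44 left
V2 x: intersect with YZ mask (6 set) -- 18 left
V3 y: intersect with XZ mask (1 set) -- 1 left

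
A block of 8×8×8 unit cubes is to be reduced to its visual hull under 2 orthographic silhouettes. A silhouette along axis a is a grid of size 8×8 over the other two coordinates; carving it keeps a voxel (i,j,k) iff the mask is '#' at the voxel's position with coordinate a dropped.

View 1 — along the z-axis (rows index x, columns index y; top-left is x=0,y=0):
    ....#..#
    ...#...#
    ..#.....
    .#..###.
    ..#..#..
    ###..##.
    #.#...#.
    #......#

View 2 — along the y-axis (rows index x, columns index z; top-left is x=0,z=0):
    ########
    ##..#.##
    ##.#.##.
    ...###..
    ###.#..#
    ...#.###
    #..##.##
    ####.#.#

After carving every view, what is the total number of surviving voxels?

|visual hull| = 100

start: 8×8×8 = 512 voxels
after view 1 [z-axis, 21 of 64 cells solid] → remaining = 168
after view 2 [y-axis, 41 of 64 cells solid] → remaining = 100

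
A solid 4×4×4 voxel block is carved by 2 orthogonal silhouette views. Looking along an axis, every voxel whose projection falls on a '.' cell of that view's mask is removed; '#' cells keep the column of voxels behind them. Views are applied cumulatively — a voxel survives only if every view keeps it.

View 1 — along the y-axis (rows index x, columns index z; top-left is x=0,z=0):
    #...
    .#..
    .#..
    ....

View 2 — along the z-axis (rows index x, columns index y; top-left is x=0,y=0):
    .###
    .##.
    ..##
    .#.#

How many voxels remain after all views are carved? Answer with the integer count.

|visual hull| = 7

initial block: 4^3 = 64
step 1: project along y, AND mask (3/16) → |grid| = 12
step 2: project along z, AND mask (9/16) → |grid| = 7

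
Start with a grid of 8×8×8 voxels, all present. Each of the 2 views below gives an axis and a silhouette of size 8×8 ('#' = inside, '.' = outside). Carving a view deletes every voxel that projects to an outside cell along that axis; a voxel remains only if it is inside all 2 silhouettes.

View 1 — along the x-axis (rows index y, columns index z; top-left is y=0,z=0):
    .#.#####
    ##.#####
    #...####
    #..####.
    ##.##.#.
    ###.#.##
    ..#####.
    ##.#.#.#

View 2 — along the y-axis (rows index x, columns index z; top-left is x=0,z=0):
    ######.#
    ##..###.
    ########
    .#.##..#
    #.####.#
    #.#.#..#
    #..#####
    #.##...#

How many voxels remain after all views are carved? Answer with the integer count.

243 voxels

before carving: 512 voxels (8×8×8)
carve view 1 (along x, YZ-mask fill 44/64): 352 voxels remain
carve view 2 (along y, XZ-mask fill 44/64): 243 voxels remain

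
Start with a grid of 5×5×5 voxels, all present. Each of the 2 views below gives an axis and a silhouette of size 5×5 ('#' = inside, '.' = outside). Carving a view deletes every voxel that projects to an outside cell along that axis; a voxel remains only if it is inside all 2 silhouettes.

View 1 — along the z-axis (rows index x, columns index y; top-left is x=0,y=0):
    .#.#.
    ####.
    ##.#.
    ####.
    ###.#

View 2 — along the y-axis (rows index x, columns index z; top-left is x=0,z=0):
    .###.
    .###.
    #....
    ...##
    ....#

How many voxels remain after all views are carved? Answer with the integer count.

33 voxels

initial block: 5^3 = 125
after view 1 [z-axis, 17 of 25 cells solid] → remaining = 85
after view 2 [y-axis, 10 of 25 cells solid] → remaining = 33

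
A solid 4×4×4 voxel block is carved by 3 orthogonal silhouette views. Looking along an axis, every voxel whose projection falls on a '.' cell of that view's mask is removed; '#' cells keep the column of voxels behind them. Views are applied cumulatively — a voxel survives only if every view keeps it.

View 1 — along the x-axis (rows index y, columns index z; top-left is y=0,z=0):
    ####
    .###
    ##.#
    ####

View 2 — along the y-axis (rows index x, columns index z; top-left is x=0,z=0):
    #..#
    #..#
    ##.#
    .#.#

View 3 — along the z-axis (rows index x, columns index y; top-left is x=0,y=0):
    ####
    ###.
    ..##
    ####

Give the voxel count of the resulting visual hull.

full grid |V| = 64
step 1: project along x, AND mask (14/16) → |grid| = 56
step 2: project along y, AND mask (9/16) → |grid| = 33
step 3: project along z, AND mask (13/16) → |grid| = 26

voxel count = 26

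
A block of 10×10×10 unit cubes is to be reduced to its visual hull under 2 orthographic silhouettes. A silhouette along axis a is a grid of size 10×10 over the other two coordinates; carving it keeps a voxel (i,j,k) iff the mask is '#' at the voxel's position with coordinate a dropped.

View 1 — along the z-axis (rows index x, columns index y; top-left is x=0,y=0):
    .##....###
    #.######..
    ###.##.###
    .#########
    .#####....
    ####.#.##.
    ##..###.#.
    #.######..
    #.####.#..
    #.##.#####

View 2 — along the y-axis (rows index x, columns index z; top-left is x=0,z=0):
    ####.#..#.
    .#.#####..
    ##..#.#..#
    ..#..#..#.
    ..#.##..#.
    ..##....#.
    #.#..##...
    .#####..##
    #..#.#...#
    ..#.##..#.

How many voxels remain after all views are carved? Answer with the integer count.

voxel count = 309

initial block: 10^3 = 1000
after view 1 [z-axis, 68 of 100 cells solid] → remaining = 680
after view 2 [y-axis, 46 of 100 cells solid] → remaining = 309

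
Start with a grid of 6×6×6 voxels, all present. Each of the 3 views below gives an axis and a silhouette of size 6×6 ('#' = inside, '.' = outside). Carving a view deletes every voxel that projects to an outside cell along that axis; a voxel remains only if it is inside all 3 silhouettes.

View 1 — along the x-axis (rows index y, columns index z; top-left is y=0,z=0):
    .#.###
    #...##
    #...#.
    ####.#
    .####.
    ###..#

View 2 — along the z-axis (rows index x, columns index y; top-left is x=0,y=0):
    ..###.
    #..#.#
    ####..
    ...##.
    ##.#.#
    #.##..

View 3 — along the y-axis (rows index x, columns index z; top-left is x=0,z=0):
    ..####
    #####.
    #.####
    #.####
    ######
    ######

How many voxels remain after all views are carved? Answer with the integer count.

initial block: 6^3 = 216
carve view 1 (along x, YZ-mask fill 22/36): 132 voxels remain
carve view 2 (along z, XY-mask fill 19/36): 74 voxels remain
carve view 3 (along y, XZ-mask fill 31/36): 63 voxels remain

|visual hull| = 63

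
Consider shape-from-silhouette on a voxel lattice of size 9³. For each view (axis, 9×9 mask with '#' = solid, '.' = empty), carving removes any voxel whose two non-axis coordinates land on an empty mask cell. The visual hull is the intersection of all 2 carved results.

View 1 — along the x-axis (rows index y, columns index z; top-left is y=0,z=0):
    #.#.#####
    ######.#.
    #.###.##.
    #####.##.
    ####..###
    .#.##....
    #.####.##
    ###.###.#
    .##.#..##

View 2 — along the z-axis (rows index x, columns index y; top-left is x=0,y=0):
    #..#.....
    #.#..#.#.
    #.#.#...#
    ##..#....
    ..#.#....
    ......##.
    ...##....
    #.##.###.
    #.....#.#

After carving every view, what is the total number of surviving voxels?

before carving: 729 voxels (9×9×9)
step 1: project along x, AND mask (56/81) → |grid| = 504
step 2: project along z, AND mask (28/81) → |grid| = 180

voxel count = 180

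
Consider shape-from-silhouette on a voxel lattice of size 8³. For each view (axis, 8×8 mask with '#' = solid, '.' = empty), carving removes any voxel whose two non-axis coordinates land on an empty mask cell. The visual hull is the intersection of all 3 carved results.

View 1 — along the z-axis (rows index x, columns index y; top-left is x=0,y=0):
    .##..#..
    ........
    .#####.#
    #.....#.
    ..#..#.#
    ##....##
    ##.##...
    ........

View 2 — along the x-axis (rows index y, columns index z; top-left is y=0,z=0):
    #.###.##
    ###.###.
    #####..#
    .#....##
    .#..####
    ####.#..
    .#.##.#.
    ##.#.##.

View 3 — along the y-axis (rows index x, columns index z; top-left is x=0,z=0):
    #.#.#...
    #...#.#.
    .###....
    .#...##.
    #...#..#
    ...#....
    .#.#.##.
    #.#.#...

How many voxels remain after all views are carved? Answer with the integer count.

|visual hull| = 41

initial block: 8^3 = 512
after view 1 [z-axis, 22 of 64 cells solid] → remaining = 176
after view 2 [x-axis, 40 of 64 cells solid] → remaining = 114
after view 3 [y-axis, 23 of 64 cells solid] → remaining = 41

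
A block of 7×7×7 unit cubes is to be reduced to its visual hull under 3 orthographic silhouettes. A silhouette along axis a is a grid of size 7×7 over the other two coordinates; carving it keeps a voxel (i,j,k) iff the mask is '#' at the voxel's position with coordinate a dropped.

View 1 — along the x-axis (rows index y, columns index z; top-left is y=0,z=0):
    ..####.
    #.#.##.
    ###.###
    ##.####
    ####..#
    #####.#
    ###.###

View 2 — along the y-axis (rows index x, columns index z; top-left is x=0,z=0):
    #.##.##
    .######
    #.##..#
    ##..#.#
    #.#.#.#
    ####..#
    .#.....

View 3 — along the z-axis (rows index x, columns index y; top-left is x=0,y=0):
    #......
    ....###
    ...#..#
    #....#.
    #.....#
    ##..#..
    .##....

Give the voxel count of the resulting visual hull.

before carving: 343 voxels (7×7×7)
carve view 1 (along x, YZ-mask fill 37/49): 259 voxels remain
carve view 2 (along y, XZ-mask fill 29/49): 154 voxels remain
carve view 3 (along z, XY-mask fill 15/49): 44 voxels remain

|visual hull| = 44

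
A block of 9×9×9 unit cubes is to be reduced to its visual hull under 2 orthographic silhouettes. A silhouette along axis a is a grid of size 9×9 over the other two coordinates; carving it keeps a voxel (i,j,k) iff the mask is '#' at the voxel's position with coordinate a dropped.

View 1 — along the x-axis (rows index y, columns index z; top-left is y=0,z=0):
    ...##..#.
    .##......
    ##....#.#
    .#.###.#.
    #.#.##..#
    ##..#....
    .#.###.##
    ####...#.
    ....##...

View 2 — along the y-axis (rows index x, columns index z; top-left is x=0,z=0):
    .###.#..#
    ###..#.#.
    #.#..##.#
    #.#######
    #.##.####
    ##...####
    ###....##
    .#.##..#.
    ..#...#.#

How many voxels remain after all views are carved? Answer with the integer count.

177 voxels

before carving: 729 voxels (9×9×9)
carve view 1 (along x, YZ-mask fill 35/81): 315 voxels remain
carve view 2 (along y, XZ-mask fill 48/81): 177 voxels remain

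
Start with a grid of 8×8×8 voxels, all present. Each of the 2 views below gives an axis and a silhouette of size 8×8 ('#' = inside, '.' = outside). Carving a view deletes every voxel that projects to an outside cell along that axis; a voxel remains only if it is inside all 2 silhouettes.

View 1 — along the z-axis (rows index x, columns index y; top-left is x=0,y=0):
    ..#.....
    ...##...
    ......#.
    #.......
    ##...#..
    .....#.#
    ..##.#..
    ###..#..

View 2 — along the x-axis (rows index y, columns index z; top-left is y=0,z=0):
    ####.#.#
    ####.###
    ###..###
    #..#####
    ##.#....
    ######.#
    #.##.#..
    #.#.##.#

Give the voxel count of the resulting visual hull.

102 voxels

start: 8×8×8 = 512 voxels
[1] z-view keeps 17 columns → grid now 136
[2] x-view keeps 44 columns → grid now 102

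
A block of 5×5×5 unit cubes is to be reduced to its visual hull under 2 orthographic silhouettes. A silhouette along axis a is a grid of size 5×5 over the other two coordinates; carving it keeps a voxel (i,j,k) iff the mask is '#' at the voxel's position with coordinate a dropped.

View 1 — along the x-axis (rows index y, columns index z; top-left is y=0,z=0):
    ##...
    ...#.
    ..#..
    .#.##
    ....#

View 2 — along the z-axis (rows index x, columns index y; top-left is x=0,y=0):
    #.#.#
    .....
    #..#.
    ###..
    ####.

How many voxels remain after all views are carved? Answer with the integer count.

voxel count = 20

before carving: 125 voxels (5×5×5)
V1 x: intersect with YZ mask (8 set) -- 40 left
V2 z: intersect with XY mask (12 set) -- 20 left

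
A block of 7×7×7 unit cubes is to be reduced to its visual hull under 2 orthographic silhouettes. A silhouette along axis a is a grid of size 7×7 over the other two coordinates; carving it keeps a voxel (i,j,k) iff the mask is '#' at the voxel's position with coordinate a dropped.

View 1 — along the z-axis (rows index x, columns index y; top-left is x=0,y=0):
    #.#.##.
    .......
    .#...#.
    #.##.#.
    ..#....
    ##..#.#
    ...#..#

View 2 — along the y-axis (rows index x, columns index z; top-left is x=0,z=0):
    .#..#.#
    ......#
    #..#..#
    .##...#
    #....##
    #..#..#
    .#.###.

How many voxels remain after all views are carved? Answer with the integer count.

full grid |V| = 343
[1] z-view keeps 17 columns → grid now 119
[2] y-view keeps 20 columns → grid now 53

voxel count = 53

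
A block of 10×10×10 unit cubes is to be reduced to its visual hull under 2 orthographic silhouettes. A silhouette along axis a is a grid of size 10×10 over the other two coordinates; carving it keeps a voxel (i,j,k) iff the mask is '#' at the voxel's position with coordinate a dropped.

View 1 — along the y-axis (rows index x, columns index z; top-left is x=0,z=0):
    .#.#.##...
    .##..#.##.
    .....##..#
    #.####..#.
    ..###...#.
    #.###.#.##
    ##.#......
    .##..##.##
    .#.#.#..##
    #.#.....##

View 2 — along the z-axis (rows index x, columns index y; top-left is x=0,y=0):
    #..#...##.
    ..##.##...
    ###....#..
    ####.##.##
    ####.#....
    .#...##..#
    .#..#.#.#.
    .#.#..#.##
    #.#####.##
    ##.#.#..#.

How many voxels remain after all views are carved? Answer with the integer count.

voxel count = 246

start: 10×10×10 = 1000 voxels
carve view 1 (along y, XZ-mask fill 47/100): 470 voxels remain
carve view 2 (along z, XY-mask fill 51/100): 246 voxels remain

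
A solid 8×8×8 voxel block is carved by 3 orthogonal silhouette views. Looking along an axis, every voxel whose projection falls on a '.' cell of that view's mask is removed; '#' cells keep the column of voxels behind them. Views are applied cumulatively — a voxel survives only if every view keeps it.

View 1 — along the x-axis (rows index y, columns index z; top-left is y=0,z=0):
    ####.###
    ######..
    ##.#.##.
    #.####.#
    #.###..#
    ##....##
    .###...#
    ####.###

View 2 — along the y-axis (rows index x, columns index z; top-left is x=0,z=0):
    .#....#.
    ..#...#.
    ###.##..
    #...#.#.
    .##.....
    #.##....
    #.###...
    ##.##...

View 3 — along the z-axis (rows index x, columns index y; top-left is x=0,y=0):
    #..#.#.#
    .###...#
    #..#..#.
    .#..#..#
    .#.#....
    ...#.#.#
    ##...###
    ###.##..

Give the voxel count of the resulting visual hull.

initial block: 8^3 = 512
carve view 1 (along x, YZ-mask fill 44/64): 352 voxels remain
carve view 2 (along y, XZ-mask fill 25/64): 139 voxels remain
carve view 3 (along z, XY-mask fill 29/64): 65 voxels remain

voxel count = 65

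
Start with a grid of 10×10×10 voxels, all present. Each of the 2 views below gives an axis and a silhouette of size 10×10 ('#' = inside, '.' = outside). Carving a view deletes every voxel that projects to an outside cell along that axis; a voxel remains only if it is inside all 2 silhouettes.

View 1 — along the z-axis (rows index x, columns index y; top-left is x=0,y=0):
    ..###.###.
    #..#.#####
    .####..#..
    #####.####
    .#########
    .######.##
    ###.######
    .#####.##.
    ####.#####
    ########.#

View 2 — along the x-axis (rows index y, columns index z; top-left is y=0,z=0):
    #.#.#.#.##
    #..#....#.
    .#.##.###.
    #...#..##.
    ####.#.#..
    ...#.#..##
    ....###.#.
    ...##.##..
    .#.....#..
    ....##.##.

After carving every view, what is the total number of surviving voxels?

voxel count = 332

start: 10×10×10 = 1000 voxels
[1] z-view keeps 78 columns → grid now 780
[2] x-view keeps 43 columns → grid now 332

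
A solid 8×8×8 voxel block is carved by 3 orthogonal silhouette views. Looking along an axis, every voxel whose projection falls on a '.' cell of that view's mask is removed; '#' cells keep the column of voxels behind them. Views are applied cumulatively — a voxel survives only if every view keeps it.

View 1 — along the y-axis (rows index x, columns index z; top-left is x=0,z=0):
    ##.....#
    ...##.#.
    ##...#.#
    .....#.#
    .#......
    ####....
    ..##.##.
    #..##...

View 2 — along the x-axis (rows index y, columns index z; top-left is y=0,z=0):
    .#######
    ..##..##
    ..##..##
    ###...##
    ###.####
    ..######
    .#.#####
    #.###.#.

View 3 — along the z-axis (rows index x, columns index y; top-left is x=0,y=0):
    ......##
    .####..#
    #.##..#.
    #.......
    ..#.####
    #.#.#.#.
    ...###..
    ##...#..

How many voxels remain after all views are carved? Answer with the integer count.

|visual hull| = 51

initial block: 8^3 = 512
step 1: project along y, AND mask (24/64) → |grid| = 192
step 2: project along x, AND mask (44/64) → |grid| = 125
step 3: project along z, AND mask (27/64) → |grid| = 51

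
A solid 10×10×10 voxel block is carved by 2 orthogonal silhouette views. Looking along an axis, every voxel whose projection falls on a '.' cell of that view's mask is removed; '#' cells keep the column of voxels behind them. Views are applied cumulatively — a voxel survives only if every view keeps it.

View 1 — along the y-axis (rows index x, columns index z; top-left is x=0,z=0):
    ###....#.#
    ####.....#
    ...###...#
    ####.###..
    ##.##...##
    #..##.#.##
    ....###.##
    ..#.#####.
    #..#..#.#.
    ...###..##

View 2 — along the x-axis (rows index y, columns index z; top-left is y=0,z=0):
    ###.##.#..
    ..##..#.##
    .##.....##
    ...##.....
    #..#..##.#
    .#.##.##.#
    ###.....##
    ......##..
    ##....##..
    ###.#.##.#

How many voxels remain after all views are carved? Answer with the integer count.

239 voxels

start: 10×10×10 = 1000 voxels
after view 1 [y-axis, 53 of 100 cells solid] → remaining = 530
after view 2 [x-axis, 46 of 100 cells solid] → remaining = 239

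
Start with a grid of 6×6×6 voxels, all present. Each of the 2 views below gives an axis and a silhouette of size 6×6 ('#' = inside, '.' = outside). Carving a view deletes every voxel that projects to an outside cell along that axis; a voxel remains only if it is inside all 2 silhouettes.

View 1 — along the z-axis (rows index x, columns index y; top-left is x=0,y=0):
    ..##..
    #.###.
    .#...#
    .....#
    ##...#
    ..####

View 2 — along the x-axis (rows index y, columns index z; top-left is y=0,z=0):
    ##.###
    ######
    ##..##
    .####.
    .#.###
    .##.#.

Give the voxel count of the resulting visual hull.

full grid |V| = 216
V1 z: intersect with XY mask (16 set) -- 96 left
V2 x: intersect with YZ mask (26 set) -- 66 left

|visual hull| = 66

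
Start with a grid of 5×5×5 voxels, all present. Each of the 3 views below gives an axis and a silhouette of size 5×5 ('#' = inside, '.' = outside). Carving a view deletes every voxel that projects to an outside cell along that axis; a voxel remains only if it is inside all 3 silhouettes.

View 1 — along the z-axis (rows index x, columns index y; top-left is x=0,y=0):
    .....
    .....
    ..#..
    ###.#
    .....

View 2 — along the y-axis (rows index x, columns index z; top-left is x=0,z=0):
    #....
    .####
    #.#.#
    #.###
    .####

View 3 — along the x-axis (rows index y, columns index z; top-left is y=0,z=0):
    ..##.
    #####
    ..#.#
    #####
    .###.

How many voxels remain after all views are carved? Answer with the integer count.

|visual hull| = 12

before carving: 125 voxels (5×5×5)
  1. axis=2 (XY plane), |mask|=5  ⇒  voxels=25
  2. axis=1 (XZ plane), |mask|=16  ⇒  voxels=19
  3. axis=0 (YZ plane), |mask|=17  ⇒  voxels=12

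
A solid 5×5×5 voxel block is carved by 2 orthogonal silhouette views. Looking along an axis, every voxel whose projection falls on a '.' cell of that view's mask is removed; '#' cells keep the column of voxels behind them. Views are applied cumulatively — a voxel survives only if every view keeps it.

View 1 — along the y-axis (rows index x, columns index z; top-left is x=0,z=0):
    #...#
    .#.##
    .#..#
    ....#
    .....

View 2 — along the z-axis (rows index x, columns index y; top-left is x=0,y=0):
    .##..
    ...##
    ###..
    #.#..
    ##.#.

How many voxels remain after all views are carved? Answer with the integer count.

|visual hull| = 18

start: 5×5×5 = 125 voxels
V1 y: intersect with XZ mask (8 set) -- 40 left
V2 z: intersect with XY mask (12 set) -- 18 left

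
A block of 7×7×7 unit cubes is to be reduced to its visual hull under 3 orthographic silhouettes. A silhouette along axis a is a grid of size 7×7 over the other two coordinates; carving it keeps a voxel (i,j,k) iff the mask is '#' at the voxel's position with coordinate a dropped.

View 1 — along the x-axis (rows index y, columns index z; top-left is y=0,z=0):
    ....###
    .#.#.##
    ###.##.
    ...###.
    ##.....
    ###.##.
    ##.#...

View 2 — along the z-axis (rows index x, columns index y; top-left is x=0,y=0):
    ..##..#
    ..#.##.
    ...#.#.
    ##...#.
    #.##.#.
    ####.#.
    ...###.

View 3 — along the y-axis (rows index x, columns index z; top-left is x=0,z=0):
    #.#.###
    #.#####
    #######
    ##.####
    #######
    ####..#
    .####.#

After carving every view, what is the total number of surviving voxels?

68 voxels

initial block: 7^3 = 343
  1. axis=0 (YZ plane), |mask|=25  ⇒  voxels=175
  2. axis=2 (XY plane), |mask|=23  ⇒  voxels=89
  3. axis=1 (XZ plane), |mask|=41  ⇒  voxels=68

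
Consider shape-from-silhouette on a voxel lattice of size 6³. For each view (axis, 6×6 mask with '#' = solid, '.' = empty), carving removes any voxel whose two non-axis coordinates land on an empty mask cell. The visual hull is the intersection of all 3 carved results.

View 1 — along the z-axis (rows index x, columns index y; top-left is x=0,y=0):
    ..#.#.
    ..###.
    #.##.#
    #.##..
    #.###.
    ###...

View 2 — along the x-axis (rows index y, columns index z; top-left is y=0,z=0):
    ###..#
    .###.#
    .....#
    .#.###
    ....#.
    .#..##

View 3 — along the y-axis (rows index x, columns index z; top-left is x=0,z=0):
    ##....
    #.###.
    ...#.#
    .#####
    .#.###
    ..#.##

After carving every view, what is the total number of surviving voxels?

remaining voxels: 29

start: 6×6×6 = 216 voxels
V1 z: intersect with XY mask (19 set) -- 114 left
V2 x: intersect with YZ mask (17 set) -- 48 left
V3 y: intersect with XZ mask (20 set) -- 29 left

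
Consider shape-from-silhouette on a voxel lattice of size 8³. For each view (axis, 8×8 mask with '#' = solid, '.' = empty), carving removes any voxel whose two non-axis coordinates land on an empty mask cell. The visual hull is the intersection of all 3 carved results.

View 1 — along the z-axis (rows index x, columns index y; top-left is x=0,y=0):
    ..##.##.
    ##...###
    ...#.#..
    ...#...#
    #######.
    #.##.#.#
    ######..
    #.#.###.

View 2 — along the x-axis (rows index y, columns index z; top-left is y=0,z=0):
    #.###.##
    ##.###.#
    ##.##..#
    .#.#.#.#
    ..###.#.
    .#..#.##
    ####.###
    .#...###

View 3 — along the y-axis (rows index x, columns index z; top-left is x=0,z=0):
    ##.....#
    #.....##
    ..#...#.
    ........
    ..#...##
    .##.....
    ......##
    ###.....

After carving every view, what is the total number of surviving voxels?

start: 8×8×8 = 512 voxels
step 1: project along z, AND mask (36/64) → |grid| = 288
step 2: project along x, AND mask (40/64) → |grid| = 177
step 3: project along y, AND mask (18/64) → |grid| = 58

voxel count = 58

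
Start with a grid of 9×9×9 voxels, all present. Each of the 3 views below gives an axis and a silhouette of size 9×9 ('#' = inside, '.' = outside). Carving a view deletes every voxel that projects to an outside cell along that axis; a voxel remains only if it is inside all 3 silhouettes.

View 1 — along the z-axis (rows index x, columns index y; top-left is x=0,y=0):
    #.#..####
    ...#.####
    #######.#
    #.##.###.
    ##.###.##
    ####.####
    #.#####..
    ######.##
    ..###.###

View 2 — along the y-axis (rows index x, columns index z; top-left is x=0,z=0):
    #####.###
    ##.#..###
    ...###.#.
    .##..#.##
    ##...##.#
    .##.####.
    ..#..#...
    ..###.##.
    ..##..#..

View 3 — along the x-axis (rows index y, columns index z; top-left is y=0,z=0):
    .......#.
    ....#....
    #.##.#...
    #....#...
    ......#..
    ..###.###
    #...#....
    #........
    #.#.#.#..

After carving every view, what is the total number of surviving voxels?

|visual hull| = 86

full grid |V| = 729
after view 1 [z-axis, 60 of 81 cells solid] → remaining = 540
after view 2 [y-axis, 44 of 81 cells solid] → remaining = 293
after view 3 [x-axis, 22 of 81 cells solid] → remaining = 86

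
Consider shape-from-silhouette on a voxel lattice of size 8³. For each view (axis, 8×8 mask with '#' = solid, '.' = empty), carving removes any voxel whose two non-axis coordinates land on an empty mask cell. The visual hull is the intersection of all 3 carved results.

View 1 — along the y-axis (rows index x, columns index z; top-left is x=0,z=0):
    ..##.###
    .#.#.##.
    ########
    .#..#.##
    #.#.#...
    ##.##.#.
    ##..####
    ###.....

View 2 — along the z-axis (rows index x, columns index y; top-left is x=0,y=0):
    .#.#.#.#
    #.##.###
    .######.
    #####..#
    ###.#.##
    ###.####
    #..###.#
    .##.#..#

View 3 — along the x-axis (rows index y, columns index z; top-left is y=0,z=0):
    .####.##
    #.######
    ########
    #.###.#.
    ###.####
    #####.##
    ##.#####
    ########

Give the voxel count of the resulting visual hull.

start: 8×8×8 = 512 voxels
after view 1 [y-axis, 38 of 64 cells solid] → remaining = 304
after view 2 [z-axis, 44 of 64 cells solid] → remaining = 211
after view 3 [x-axis, 55 of 64 cells solid] → remaining = 182

remaining voxels: 182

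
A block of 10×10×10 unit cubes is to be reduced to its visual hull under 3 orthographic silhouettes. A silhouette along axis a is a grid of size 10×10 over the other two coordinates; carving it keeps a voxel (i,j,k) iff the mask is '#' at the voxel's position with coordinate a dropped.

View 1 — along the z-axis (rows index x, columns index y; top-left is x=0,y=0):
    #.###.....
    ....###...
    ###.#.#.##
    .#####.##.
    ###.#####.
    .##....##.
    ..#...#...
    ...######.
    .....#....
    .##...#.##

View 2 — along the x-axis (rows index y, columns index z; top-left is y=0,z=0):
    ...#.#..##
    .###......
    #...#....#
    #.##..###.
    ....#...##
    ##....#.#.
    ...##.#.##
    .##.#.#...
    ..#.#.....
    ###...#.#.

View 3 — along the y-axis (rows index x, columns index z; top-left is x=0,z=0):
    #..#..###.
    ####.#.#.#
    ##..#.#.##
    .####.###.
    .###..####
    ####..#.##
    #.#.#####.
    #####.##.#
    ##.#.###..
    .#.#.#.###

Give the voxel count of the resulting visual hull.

full grid |V| = 1000
carve view 1 (along z, XY-mask fill 47/100): 470 voxels remain
carve view 2 (along x, YZ-mask fill 39/100): 172 voxels remain
carve view 3 (along y, XZ-mask fill 66/100): 117 voxels remain

remaining voxels: 117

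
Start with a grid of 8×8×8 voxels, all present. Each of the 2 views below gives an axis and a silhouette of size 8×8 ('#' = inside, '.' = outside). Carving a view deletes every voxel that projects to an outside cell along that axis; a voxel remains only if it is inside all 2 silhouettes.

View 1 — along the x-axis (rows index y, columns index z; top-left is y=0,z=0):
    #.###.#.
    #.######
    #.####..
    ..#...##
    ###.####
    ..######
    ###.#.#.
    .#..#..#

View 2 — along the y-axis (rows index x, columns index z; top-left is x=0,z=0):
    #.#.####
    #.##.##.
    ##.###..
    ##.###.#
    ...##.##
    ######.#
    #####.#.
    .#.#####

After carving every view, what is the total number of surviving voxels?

voxel count = 229

full grid |V| = 512
step 1: project along x, AND mask (41/64) → |grid| = 328
step 2: project along y, AND mask (45/64) → |grid| = 229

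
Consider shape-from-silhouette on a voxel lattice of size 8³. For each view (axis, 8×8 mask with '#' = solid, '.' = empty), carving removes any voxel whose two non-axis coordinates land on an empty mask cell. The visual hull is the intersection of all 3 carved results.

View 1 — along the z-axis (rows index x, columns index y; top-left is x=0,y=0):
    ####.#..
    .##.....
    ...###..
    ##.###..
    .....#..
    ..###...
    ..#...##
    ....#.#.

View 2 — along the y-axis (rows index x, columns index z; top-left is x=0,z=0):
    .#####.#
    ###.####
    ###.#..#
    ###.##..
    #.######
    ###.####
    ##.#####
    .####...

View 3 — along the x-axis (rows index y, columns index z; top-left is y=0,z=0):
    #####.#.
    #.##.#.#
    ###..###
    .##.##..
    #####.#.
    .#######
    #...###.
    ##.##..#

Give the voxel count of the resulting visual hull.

remaining voxels: 102

start: 8×8×8 = 512 voxels
carve view 1 (along z, XY-mask fill 24/64): 192 voxels remain
carve view 2 (along y, XZ-mask fill 48/64): 141 voxels remain
carve view 3 (along x, YZ-mask fill 43/64): 102 voxels remain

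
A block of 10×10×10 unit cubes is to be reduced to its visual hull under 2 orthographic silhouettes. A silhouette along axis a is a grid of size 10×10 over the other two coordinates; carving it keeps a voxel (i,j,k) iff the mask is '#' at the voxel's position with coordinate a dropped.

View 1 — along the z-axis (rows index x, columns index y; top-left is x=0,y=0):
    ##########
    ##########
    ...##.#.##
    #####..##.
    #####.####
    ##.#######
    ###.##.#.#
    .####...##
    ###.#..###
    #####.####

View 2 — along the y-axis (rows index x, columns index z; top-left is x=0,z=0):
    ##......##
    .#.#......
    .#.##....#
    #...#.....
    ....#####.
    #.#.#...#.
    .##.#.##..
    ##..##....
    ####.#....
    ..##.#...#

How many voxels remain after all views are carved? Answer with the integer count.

before carving: 1000 voxels (10×10×10)
step 1: project along z, AND mask (79/100) → |grid| = 790
step 2: project along y, AND mask (39/100) → |grid| = 305

|visual hull| = 305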